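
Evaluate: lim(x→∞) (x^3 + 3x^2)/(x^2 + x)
This is an ∞/∞ indeterminate form.

Apply L'Hôpital's rule: differentiate numerator and denominator separately.
  f(x) = x^3 + 3·x^2   ⇒   f'(x) = 3·x^2 + 6·x
  g(x) = x^2 + x   ⇒   g'(x) = 2·x + 1
  lim(x→∞) f'(x)/g'(x) = lim(x→∞) (3·x^2 + 6·x)/(2·x + 1)
  = ∞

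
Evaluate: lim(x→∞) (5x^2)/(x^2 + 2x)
This is an ∞/∞ indeterminate form.

Apply L'Hôpital's rule: differentiate numerator and denominator separately.
  f(x) = 5·x^2   ⇒   f'(x) = 10·x
  g(x) = x^2 + 2·x   ⇒   g'(x) = 2·x + 2
  lim(x→∞) f'(x)/g'(x) = lim(x→∞) (10·x)/(2·x + 2)
  = 5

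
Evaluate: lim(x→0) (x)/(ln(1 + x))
This is a 0/0 indeterminate form.

Apply L'Hôpital's rule: differentiate numerator and denominator separately.
  f(x) = x   ⇒   f'(x) = 1
  g(x) = ln(x + 1)   ⇒   g'(x) = 1/(x + 1)
  lim(x→0) f'(x)/g'(x) = lim(x→0) (1)/(1/(x + 1))
  = 1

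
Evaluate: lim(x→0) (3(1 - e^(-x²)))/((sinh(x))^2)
This is a 0/0 indeterminate form.

Apply L'Hôpital's rule: differentiate numerator and denominator separately.
  f(x) = 3 - 3·e^(-x^2)   ⇒   f'(x) = 6·x·e^(-x^2)
  g(x) = sinh(x)^2   ⇒   g'(x) = 2·sinh(x)·cosh(x)
  lim(x→0) f'(x)/g'(x) = lim(x→0) (6·x·e^(-x^2))/(2·sinh(x)·cosh(x))
  = 3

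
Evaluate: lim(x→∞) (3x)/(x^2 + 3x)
This is an ∞/∞ indeterminate form.

Apply L'Hôpital's rule: differentiate numerator and denominator separately.
  f(x) = 3·x   ⇒   f'(x) = 3
  g(x) = x^2 + 3·x   ⇒   g'(x) = 2·x + 3
  lim(x→∞) f'(x)/g'(x) = lim(x→∞) (3)/(2·x + 3)
  = 0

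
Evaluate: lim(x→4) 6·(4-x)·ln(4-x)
This is a 0·∞ indeterminate form.

Rewrite 0·∞ as a quotient (0/0 or ∞/∞ form), then apply L'Hôpital's rule:
  lim(x→4) 6·(4-x)·ln(4-x) = 0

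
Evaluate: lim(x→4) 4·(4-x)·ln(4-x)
This is a 0·∞ indeterminate form.

Rewrite 0·∞ as a quotient (0/0 or ∞/∞ form), then apply L'Hôpital's rule:
  lim(x→4) 4·(4-x)·ln(4-x) = 0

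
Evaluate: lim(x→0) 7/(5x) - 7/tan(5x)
This is an ∞-∞ indeterminate form.

Combine fractions or rationalize to convert ∞-∞ to 0/0 form:
  lim(x→0) 7/(5x) - 7/tan(5x) = 0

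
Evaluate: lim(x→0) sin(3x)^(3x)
This is an exponential indeterminate form.

For exponential indeterminate forms, take the natural log:
  Let L = lim(x→0) sin(3x)^(3x)
  Then ln(L) = lim(x→0) [exponent × ln(base)]
  Evaluate using L'Hôpital or standard limits, then exponentiate.
  L = 1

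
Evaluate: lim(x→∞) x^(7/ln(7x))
This is an exponential indeterminate form.

For exponential indeterminate forms, take the natural log:
  Let L = lim(x→∞) x^(7/ln(7x))
  Then ln(L) = lim(x→∞) [exponent × ln(base)]
  Evaluate using L'Hôpital or standard limits, then exponentiate.
  L = e^(7)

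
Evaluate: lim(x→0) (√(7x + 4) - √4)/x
This is a standard limit.

Factor or rationalize the expression:
  lim(x→0) (√(7x + 4) - √4)/x = 7/4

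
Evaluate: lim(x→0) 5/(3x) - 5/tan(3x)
This is an ∞-∞ indeterminate form.

Combine fractions or rationalize to convert ∞-∞ to 0/0 form:
  lim(x→0) 5/(3x) - 5/tan(3x) = 0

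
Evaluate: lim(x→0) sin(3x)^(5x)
This is an exponential indeterminate form.

For exponential indeterminate forms, take the natural log:
  Let L = lim(x→0) sin(3x)^(5x)
  Then ln(L) = lim(x→0) [exponent × ln(base)]
  Evaluate using L'Hôpital or standard limits, then exponentiate.
  L = 1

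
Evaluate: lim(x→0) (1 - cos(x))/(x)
This is a 0/0 indeterminate form.

Apply L'Hôpital's rule: differentiate numerator and denominator separately.
  f(x) = 1 - cos(x)   ⇒   f'(x) = sin(x)
  g(x) = x   ⇒   g'(x) = 1
  lim(x→0) f'(x)/g'(x) = lim(x→0) (sin(x))/(1)
  = 0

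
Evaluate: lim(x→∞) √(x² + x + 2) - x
This is an ∞-∞ indeterminate form.

Combine fractions or rationalize to convert ∞-∞ to 0/0 form:
  lim(x→∞) √(x² + x + 2) - x = 1/2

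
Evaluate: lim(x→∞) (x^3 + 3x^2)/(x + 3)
This is an ∞/∞ indeterminate form.

Apply L'Hôpital's rule: differentiate numerator and denominator separately.
  f(x) = x^3 + 3·x^2   ⇒   f'(x) = 3·x^2 + 6·x
  g(x) = x + 3   ⇒   g'(x) = 1
  lim(x→∞) f'(x)/g'(x) = lim(x→∞) (3·x^2 + 6·x)/(1)
  = ∞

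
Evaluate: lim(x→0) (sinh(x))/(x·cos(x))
This is a 0/0 indeterminate form.

Apply L'Hôpital's rule: differentiate numerator and denominator separately.
  f(x) = sinh(x)   ⇒   f'(x) = cosh(x)
  g(x) = x·cos(x)   ⇒   g'(x) = -x·sin(x) + cos(x)
  lim(x→0) f'(x)/g'(x) = lim(x→0) (cosh(x))/(-x·sin(x) + cos(x))
  = 1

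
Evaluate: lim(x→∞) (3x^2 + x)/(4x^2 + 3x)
This is an ∞/∞ indeterminate form.

Apply L'Hôpital's rule: differentiate numerator and denominator separately.
  f(x) = 3·x^2 + x   ⇒   f'(x) = 6·x + 1
  g(x) = 4·x^2 + 3·x   ⇒   g'(x) = 8·x + 3
  lim(x→∞) f'(x)/g'(x) = lim(x→∞) (6·x + 1)/(8·x + 3)
  = 3/4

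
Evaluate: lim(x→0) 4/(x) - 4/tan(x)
This is an ∞-∞ indeterminate form.

Combine fractions or rationalize to convert ∞-∞ to 0/0 form:
  lim(x→0) 4/(x) - 4/tan(x) = 0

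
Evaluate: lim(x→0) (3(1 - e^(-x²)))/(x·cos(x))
This is a 0/0 indeterminate form.

Apply L'Hôpital's rule: differentiate numerator and denominator separately.
  f(x) = 3 - 3·e^(-x^2)   ⇒   f'(x) = 6·x·e^(-x^2)
  g(x) = x·cos(x)   ⇒   g'(x) = -x·sin(x) + cos(x)
  lim(x→0) f'(x)/g'(x) = lim(x→0) (6·x·e^(-x^2))/(-x·sin(x) + cos(x))
  = 0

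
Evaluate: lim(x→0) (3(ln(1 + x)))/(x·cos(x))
This is a 0/0 indeterminate form.

Apply L'Hôpital's rule: differentiate numerator and denominator separately.
  f(x) = 3·ln(x + 1)   ⇒   f'(x) = 3/(x + 1)
  g(x) = x·cos(x)   ⇒   g'(x) = -x·sin(x) + cos(x)
  lim(x→0) f'(x)/g'(x) = lim(x→0) (3/(x + 1))/(-x·sin(x) + cos(x))
  = 3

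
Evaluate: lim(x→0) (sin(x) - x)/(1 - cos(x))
This is a 0/0 indeterminate form.

Apply L'Hôpital's rule: differentiate numerator and denominator separately.
  f(x) = -x + sin(x)   ⇒   f'(x) = cos(x) - 1
  g(x) = 1 - cos(x)   ⇒   g'(x) = sin(x)
  lim(x→0) f'(x)/g'(x) = lim(x→0) (cos(x) - 1)/(sin(x))
  = 0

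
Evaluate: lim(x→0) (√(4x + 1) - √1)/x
This is a standard limit.

Factor or rationalize the expression:
  lim(x→0) (√(4x + 1) - √1)/x = 2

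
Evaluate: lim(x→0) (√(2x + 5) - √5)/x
This is a standard limit.

Factor or rationalize the expression:
  lim(x→0) (√(2x + 5) - √5)/x = sqrt(5)/5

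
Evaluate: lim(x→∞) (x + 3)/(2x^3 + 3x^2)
This is an ∞/∞ indeterminate form.

Apply L'Hôpital's rule: differentiate numerator and denominator separately.
  f(x) = x + 3   ⇒   f'(x) = 1
  g(x) = 2·x^3 + 3·x^2   ⇒   g'(x) = 6·x^2 + 6·x
  lim(x→∞) f'(x)/g'(x) = lim(x→∞) (1)/(6·x^2 + 6·x)
  = 0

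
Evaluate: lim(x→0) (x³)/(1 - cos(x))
This is a 0/0 indeterminate form.

Apply L'Hôpital's rule: differentiate numerator and denominator separately.
  f(x) = x^3   ⇒   f'(x) = 3·x^2
  g(x) = 1 - cos(x)   ⇒   g'(x) = sin(x)
  lim(x→0) f'(x)/g'(x) = lim(x→0) (3·x^2)/(sin(x))
  = 0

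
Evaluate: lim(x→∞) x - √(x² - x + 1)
This is an ∞-∞ indeterminate form.

Combine fractions or rationalize to convert ∞-∞ to 0/0 form:
  lim(x→∞) x - √(x² - x + 1) = 1/2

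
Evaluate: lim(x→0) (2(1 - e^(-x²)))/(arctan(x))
This is a 0/0 indeterminate form.

Apply L'Hôpital's rule: differentiate numerator and denominator separately.
  f(x) = 2 - 2·e^(-x^2)   ⇒   f'(x) = 4·x·e^(-x^2)
  g(x) = atan(x)   ⇒   g'(x) = 1/(x^2 + 1)
  lim(x→0) f'(x)/g'(x) = lim(x→0) (4·x·e^(-x^2))/(1/(x^2 + 1))
  = 0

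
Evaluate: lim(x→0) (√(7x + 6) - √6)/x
This is a standard limit.

Factor or rationalize the expression:
  lim(x→0) (√(7x + 6) - √6)/x = 7·sqrt(6)/12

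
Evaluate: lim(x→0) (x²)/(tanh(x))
This is a 0/0 indeterminate form.

Apply L'Hôpital's rule: differentiate numerator and denominator separately.
  f(x) = x^2   ⇒   f'(x) = 2·x
  g(x) = tanh(x)   ⇒   g'(x) = 1 - tanh(x)^2
  lim(x→0) f'(x)/g'(x) = lim(x→0) (2·x)/(1 - tanh(x)^2)
  = 0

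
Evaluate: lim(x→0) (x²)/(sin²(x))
This is a 0/0 indeterminate form.

Apply L'Hôpital's rule: differentiate numerator and denominator separately.
  f(x) = x^2   ⇒   f'(x) = 2·x
  g(x) = sin(x)^2   ⇒   g'(x) = 2·sin(x)·cos(x)
  lim(x→0) f'(x)/g'(x) = lim(x→0) (2·x)/(2·sin(x)·cos(x))
  = 1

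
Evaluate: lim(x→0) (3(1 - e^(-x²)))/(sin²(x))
This is a 0/0 indeterminate form.

Apply L'Hôpital's rule: differentiate numerator and denominator separately.
  f(x) = 3 - 3·e^(-x^2)   ⇒   f'(x) = 6·x·e^(-x^2)
  g(x) = sin(x)^2   ⇒   g'(x) = 2·sin(x)·cos(x)
  lim(x→0) f'(x)/g'(x) = lim(x→0) (6·x·e^(-x^2))/(2·sin(x)·cos(x))
  = 3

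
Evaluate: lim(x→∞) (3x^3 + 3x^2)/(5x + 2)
This is an ∞/∞ indeterminate form.

Apply L'Hôpital's rule: differentiate numerator and denominator separately.
  f(x) = 3·x^3 + 3·x^2   ⇒   f'(x) = 9·x^2 + 6·x
  g(x) = 5·x + 2   ⇒   g'(x) = 5
  lim(x→∞) f'(x)/g'(x) = lim(x→∞) (9·x^2 + 6·x)/(5)
  = ∞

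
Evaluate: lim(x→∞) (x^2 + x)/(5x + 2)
This is an ∞/∞ indeterminate form.

Apply L'Hôpital's rule: differentiate numerator and denominator separately.
  f(x) = x^2 + x   ⇒   f'(x) = 2·x + 1
  g(x) = 5·x + 2   ⇒   g'(x) = 5
  lim(x→∞) f'(x)/g'(x) = lim(x→∞) (2·x + 1)/(5)
  = ∞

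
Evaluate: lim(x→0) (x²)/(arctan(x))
This is a 0/0 indeterminate form.

Apply L'Hôpital's rule: differentiate numerator and denominator separately.
  f(x) = x^2   ⇒   f'(x) = 2·x
  g(x) = atan(x)   ⇒   g'(x) = 1/(x^2 + 1)
  lim(x→0) f'(x)/g'(x) = lim(x→0) (2·x)/(1/(x^2 + 1))
  = 0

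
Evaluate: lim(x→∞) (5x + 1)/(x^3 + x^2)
This is an ∞/∞ indeterminate form.

Apply L'Hôpital's rule: differentiate numerator and denominator separately.
  f(x) = 5·x + 1   ⇒   f'(x) = 5
  g(x) = x^3 + x^2   ⇒   g'(x) = 3·x^2 + 2·x
  lim(x→∞) f'(x)/g'(x) = lim(x→∞) (5)/(3·x^2 + 2·x)
  = 0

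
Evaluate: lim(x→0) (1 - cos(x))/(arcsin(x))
This is a 0/0 indeterminate form.

Apply L'Hôpital's rule: differentiate numerator and denominator separately.
  f(x) = 1 - cos(x)   ⇒   f'(x) = sin(x)
  g(x) = asin(x)   ⇒   g'(x) = 1/sqrt(1 - x^2)
  lim(x→0) f'(x)/g'(x) = lim(x→0) (sin(x))/(1/sqrt(1 - x^2))
  = 0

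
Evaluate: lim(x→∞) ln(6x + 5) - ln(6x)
This is an ∞-∞ indeterminate form.

Combine fractions or rationalize to convert ∞-∞ to 0/0 form:
  lim(x→∞) ln(6x + 5) - ln(6x) = 0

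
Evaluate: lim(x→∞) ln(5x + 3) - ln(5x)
This is an ∞-∞ indeterminate form.

Combine fractions or rationalize to convert ∞-∞ to 0/0 form:
  lim(x→∞) ln(5x + 3) - ln(5x) = 0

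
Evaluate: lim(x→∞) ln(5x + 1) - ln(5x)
This is an ∞-∞ indeterminate form.

Combine fractions or rationalize to convert ∞-∞ to 0/0 form:
  lim(x→∞) ln(5x + 1) - ln(5x) = 0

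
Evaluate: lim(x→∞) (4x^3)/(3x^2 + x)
This is an ∞/∞ indeterminate form.

Apply L'Hôpital's rule: differentiate numerator and denominator separately.
  f(x) = 4·x^3   ⇒   f'(x) = 12·x^2
  g(x) = 3·x^2 + x   ⇒   g'(x) = 6·x + 1
  lim(x→∞) f'(x)/g'(x) = lim(x→∞) (12·x^2)/(6·x + 1)
  = ∞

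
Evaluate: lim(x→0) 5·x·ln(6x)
This is a 0·∞ indeterminate form.

Rewrite 0·∞ as a quotient (0/0 or ∞/∞ form), then apply L'Hôpital's rule:
  lim(x→0) 5·x·ln(6x) = 0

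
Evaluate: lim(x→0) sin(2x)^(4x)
This is an exponential indeterminate form.

For exponential indeterminate forms, take the natural log:
  Let L = lim(x→0) sin(2x)^(4x)
  Then ln(L) = lim(x→0) [exponent × ln(base)]
  Evaluate using L'Hôpital or standard limits, then exponentiate.
  L = 1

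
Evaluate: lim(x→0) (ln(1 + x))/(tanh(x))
This is a 0/0 indeterminate form.

Apply L'Hôpital's rule: differentiate numerator and denominator separately.
  f(x) = ln(x + 1)   ⇒   f'(x) = 1/(x + 1)
  g(x) = tanh(x)   ⇒   g'(x) = 1 - tanh(x)^2
  lim(x→0) f'(x)/g'(x) = lim(x→0) (1/(x + 1))/(1 - tanh(x)^2)
  = 1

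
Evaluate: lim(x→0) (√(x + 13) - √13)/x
This is a standard limit.

Factor or rationalize the expression:
  lim(x→0) (√(x + 13) - √13)/x = sqrt(13)/26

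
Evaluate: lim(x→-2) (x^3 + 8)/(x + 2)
This is a standard limit.

Factor or rationalize the expression:
  lim(x→-2) (x^3 + 8)/(x + 2) = 12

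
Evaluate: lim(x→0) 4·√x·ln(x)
This is a 0·∞ indeterminate form.

Rewrite 0·∞ as a quotient (0/0 or ∞/∞ form), then apply L'Hôpital's rule:
  lim(x→0) 4·√x·ln(x) = 0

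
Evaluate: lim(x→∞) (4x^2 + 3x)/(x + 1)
This is an ∞/∞ indeterminate form.

Apply L'Hôpital's rule: differentiate numerator and denominator separately.
  f(x) = 4·x^2 + 3·x   ⇒   f'(x) = 8·x + 3
  g(x) = x + 1   ⇒   g'(x) = 1
  lim(x→∞) f'(x)/g'(x) = lim(x→∞) (8·x + 3)/(1)
  = ∞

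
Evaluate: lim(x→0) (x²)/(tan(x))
This is a 0/0 indeterminate form.

Apply L'Hôpital's rule: differentiate numerator and denominator separately.
  f(x) = x^2   ⇒   f'(x) = 2·x
  g(x) = tan(x)   ⇒   g'(x) = tan(x)^2 + 1
  lim(x→0) f'(x)/g'(x) = lim(x→0) (2·x)/(tan(x)^2 + 1)
  = 0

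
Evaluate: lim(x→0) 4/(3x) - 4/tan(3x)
This is an ∞-∞ indeterminate form.

Combine fractions or rationalize to convert ∞-∞ to 0/0 form:
  lim(x→0) 4/(3x) - 4/tan(3x) = 0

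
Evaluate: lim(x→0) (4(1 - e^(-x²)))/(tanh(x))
This is a 0/0 indeterminate form.

Apply L'Hôpital's rule: differentiate numerator and denominator separately.
  f(x) = 4 - 4·e^(-x^2)   ⇒   f'(x) = 8·x·e^(-x^2)
  g(x) = tanh(x)   ⇒   g'(x) = 1 - tanh(x)^2
  lim(x→0) f'(x)/g'(x) = lim(x→0) (8·x·e^(-x^2))/(1 - tanh(x)^2)
  = 0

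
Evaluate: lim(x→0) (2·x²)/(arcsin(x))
This is a 0/0 indeterminate form.

Apply L'Hôpital's rule: differentiate numerator and denominator separately.
  f(x) = 2·x^2   ⇒   f'(x) = 4·x
  g(x) = asin(x)   ⇒   g'(x) = 1/sqrt(1 - x^2)
  lim(x→0) f'(x)/g'(x) = lim(x→0) (4·x)/(1/sqrt(1 - x^2))
  = 0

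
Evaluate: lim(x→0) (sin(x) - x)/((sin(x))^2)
This is a 0/0 indeterminate form.

Apply L'Hôpital's rule: differentiate numerator and denominator separately.
  f(x) = -x + sin(x)   ⇒   f'(x) = cos(x) - 1
  g(x) = sin(x)^2   ⇒   g'(x) = 2·sin(x)·cos(x)
  lim(x→0) f'(x)/g'(x) = lim(x→0) (cos(x) - 1)/(2·sin(x)·cos(x))
  = 0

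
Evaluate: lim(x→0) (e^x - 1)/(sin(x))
This is a 0/0 indeterminate form.

Apply L'Hôpital's rule: differentiate numerator and denominator separately.
  f(x) = e^(x) - 1   ⇒   f'(x) = e^(x)
  g(x) = sin(x)   ⇒   g'(x) = cos(x)
  lim(x→0) f'(x)/g'(x) = lim(x→0) (e^(x))/(cos(x))
  = 1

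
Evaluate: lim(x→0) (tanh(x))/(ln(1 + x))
This is a 0/0 indeterminate form.

Apply L'Hôpital's rule: differentiate numerator and denominator separately.
  f(x) = tanh(x)   ⇒   f'(x) = 1 - tanh(x)^2
  g(x) = ln(x + 1)   ⇒   g'(x) = 1/(x + 1)
  lim(x→0) f'(x)/g'(x) = lim(x→0) (1 - tanh(x)^2)/(1/(x + 1))
  = 1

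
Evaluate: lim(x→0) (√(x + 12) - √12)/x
This is a standard limit.

Factor or rationalize the expression:
  lim(x→0) (√(x + 12) - √12)/x = sqrt(3)/12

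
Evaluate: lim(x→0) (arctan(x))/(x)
This is a 0/0 indeterminate form.

Apply L'Hôpital's rule: differentiate numerator and denominator separately.
  f(x) = atan(x)   ⇒   f'(x) = 1/(x^2 + 1)
  g(x) = x   ⇒   g'(x) = 1
  lim(x→0) f'(x)/g'(x) = lim(x→0) (1/(x^2 + 1))/(1)
  = 1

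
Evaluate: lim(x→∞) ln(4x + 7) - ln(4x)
This is an ∞-∞ indeterminate form.

Combine fractions or rationalize to convert ∞-∞ to 0/0 form:
  lim(x→∞) ln(4x + 7) - ln(4x) = 0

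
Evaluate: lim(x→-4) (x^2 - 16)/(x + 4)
This is a standard limit.

Factor or rationalize the expression:
  lim(x→-4) (x^2 - 16)/(x + 4) = -8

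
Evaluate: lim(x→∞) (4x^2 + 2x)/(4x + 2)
This is an ∞/∞ indeterminate form.

Apply L'Hôpital's rule: differentiate numerator and denominator separately.
  f(x) = 4·x^2 + 2·x   ⇒   f'(x) = 8·x + 2
  g(x) = 4·x + 2   ⇒   g'(x) = 4
  lim(x→∞) f'(x)/g'(x) = lim(x→∞) (8·x + 2)/(4)
  = ∞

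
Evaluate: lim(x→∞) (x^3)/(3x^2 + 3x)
This is an ∞/∞ indeterminate form.

Apply L'Hôpital's rule: differentiate numerator and denominator separately.
  f(x) = x^3   ⇒   f'(x) = 3·x^2
  g(x) = 3·x^2 + 3·x   ⇒   g'(x) = 6·x + 3
  lim(x→∞) f'(x)/g'(x) = lim(x→∞) (3·x^2)/(6·x + 3)
  = ∞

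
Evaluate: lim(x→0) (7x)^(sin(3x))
This is an exponential indeterminate form.

For exponential indeterminate forms, take the natural log:
  Let L = lim(x→0) (7x)^(sin(3x))
  Then ln(L) = lim(x→0) [exponent × ln(base)]
  Evaluate using L'Hôpital or standard limits, then exponentiate.
  L = 1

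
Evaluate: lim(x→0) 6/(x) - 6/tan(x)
This is an ∞-∞ indeterminate form.

Combine fractions or rationalize to convert ∞-∞ to 0/0 form:
  lim(x→0) 6/(x) - 6/tan(x) = 0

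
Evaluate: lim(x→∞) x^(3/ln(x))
This is an exponential indeterminate form.

For exponential indeterminate forms, take the natural log:
  Let L = lim(x→∞) x^(3/ln(x))
  Then ln(L) = lim(x→∞) [exponent × ln(base)]
  Evaluate using L'Hôpital or standard limits, then exponentiate.
  L = e^(3)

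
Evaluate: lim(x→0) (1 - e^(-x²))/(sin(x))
This is a 0/0 indeterminate form.

Apply L'Hôpital's rule: differentiate numerator and denominator separately.
  f(x) = 1 - e^(-x^2)   ⇒   f'(x) = 2·x·e^(-x^2)
  g(x) = sin(x)   ⇒   g'(x) = cos(x)
  lim(x→0) f'(x)/g'(x) = lim(x→0) (2·x·e^(-x^2))/(cos(x))
  = 0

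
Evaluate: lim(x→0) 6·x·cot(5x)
This is a 0·∞ indeterminate form.

Rewrite 0·∞ as a quotient (0/0 or ∞/∞ form), then apply L'Hôpital's rule:
  lim(x→0) 6·x·cot(5x) = 6/5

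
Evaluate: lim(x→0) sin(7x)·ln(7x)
This is a 0·∞ indeterminate form.

Rewrite 0·∞ as a quotient (0/0 or ∞/∞ form), then apply L'Hôpital's rule:
  lim(x→0) sin(7x)·ln(7x) = 0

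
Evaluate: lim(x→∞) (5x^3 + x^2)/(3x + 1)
This is an ∞/∞ indeterminate form.

Apply L'Hôpital's rule: differentiate numerator and denominator separately.
  f(x) = 5·x^3 + x^2   ⇒   f'(x) = 15·x^2 + 2·x
  g(x) = 3·x + 1   ⇒   g'(x) = 3
  lim(x→∞) f'(x)/g'(x) = lim(x→∞) (15·x^2 + 2·x)/(3)
  = ∞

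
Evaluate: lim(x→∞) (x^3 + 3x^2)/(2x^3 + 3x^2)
This is an ∞/∞ indeterminate form.

Apply L'Hôpital's rule: differentiate numerator and denominator separately.
  f(x) = x^3 + 3·x^2   ⇒   f'(x) = 3·x^2 + 6·x
  g(x) = 2·x^3 + 3·x^2   ⇒   g'(x) = 6·x^2 + 6·x
  lim(x→∞) f'(x)/g'(x) = lim(x→∞) (3·x^2 + 6·x)/(6·x^2 + 6·x)
  = 1/2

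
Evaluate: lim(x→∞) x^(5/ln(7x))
This is an exponential indeterminate form.

For exponential indeterminate forms, take the natural log:
  Let L = lim(x→∞) x^(5/ln(7x))
  Then ln(L) = lim(x→∞) [exponent × ln(base)]
  Evaluate using L'Hôpital or standard limits, then exponentiate.
  L = e^(5)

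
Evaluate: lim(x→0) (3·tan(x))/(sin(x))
This is a 0/0 indeterminate form.

Apply L'Hôpital's rule: differentiate numerator and denominator separately.
  f(x) = 3·tan(x)   ⇒   f'(x) = 3·tan(x)^2 + 3
  g(x) = sin(x)   ⇒   g'(x) = cos(x)
  lim(x→0) f'(x)/g'(x) = lim(x→0) (3·tan(x)^2 + 3)/(cos(x))
  = 3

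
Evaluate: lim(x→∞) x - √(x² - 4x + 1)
This is an ∞-∞ indeterminate form.

Combine fractions or rationalize to convert ∞-∞ to 0/0 form:
  lim(x→∞) x - √(x² - 4x + 1) = 2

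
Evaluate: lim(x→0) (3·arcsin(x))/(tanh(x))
This is a 0/0 indeterminate form.

Apply L'Hôpital's rule: differentiate numerator and denominator separately.
  f(x) = 3·asin(x)   ⇒   f'(x) = 3/sqrt(1 - x^2)
  g(x) = tanh(x)   ⇒   g'(x) = 1 - tanh(x)^2
  lim(x→0) f'(x)/g'(x) = lim(x→0) (3/sqrt(1 - x^2))/(1 - tanh(x)^2)
  = 3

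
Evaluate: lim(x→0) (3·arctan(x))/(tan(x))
This is a 0/0 indeterminate form.

Apply L'Hôpital's rule: differentiate numerator and denominator separately.
  f(x) = 3·atan(x)   ⇒   f'(x) = 3/(x^2 + 1)
  g(x) = tan(x)   ⇒   g'(x) = tan(x)^2 + 1
  lim(x→0) f'(x)/g'(x) = lim(x→0) (3/(x^2 + 1))/(tan(x)^2 + 1)
  = 3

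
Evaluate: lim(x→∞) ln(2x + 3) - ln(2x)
This is an ∞-∞ indeterminate form.

Combine fractions or rationalize to convert ∞-∞ to 0/0 form:
  lim(x→∞) ln(2x + 3) - ln(2x) = 0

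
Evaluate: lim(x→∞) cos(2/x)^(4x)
This is an exponential indeterminate form.

For exponential indeterminate forms, take the natural log:
  Let L = lim(x→∞) cos(2/x)^(4x)
  Then ln(L) = lim(x→∞) [exponent × ln(base)]
  Evaluate using L'Hôpital or standard limits, then exponentiate.
  L = 1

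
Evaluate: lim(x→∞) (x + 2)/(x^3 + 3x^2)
This is an ∞/∞ indeterminate form.

Apply L'Hôpital's rule: differentiate numerator and denominator separately.
  f(x) = x + 2   ⇒   f'(x) = 1
  g(x) = x^3 + 3·x^2   ⇒   g'(x) = 3·x^2 + 6·x
  lim(x→∞) f'(x)/g'(x) = lim(x→∞) (1)/(3·x^2 + 6·x)
  = 0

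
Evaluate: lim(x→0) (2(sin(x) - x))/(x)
This is a 0/0 indeterminate form.

Apply L'Hôpital's rule: differentiate numerator and denominator separately.
  f(x) = -2·x + 2·sin(x)   ⇒   f'(x) = 2·cos(x) - 2
  g(x) = x   ⇒   g'(x) = 1
  lim(x→0) f'(x)/g'(x) = lim(x→0) (2·cos(x) - 2)/(1)
  = 0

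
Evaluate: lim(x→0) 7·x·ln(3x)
This is a 0·∞ indeterminate form.

Rewrite 0·∞ as a quotient (0/0 or ∞/∞ form), then apply L'Hôpital's rule:
  lim(x→0) 7·x·ln(3x) = 0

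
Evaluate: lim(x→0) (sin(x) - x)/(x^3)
This is a 0/0 indeterminate form.

Apply L'Hôpital's rule: differentiate numerator and denominator separately.
  f(x) = -x + sin(x)   ⇒   f'(x) = cos(x) - 1
  g(x) = x^3   ⇒   g'(x) = 3·x^2
  lim(x→0) f'(x)/g'(x) = lim(x→0) (cos(x) - 1)/(3·x^2)
  = -1/6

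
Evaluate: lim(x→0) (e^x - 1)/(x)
This is a 0/0 indeterminate form.

Apply L'Hôpital's rule: differentiate numerator and denominator separately.
  f(x) = e^(x) - 1   ⇒   f'(x) = e^(x)
  g(x) = x   ⇒   g'(x) = 1
  lim(x→0) f'(x)/g'(x) = lim(x→0) (e^(x))/(1)
  = 1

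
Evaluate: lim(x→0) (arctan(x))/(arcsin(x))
This is a 0/0 indeterminate form.

Apply L'Hôpital's rule: differentiate numerator and denominator separately.
  f(x) = atan(x)   ⇒   f'(x) = 1/(x^2 + 1)
  g(x) = asin(x)   ⇒   g'(x) = 1/sqrt(1 - x^2)
  lim(x→0) f'(x)/g'(x) = lim(x→0) (1/(x^2 + 1))/(1/sqrt(1 - x^2))
  = 1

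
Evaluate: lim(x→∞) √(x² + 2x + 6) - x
This is an ∞-∞ indeterminate form.

Combine fractions or rationalize to convert ∞-∞ to 0/0 form:
  lim(x→∞) √(x² + 2x + 6) - x = 1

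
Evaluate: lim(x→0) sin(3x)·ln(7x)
This is a 0·∞ indeterminate form.

Rewrite 0·∞ as a quotient (0/0 or ∞/∞ form), then apply L'Hôpital's rule:
  lim(x→0) sin(3x)·ln(7x) = 0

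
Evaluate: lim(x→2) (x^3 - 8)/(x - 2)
This is a standard limit.

Factor or rationalize the expression:
  lim(x→2) (x^3 - 8)/(x - 2) = 12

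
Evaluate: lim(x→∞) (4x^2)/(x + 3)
This is an ∞/∞ indeterminate form.

Apply L'Hôpital's rule: differentiate numerator and denominator separately.
  f(x) = 4·x^2   ⇒   f'(x) = 8·x
  g(x) = x + 3   ⇒   g'(x) = 1
  lim(x→∞) f'(x)/g'(x) = lim(x→∞) (8·x)/(1)
  = ∞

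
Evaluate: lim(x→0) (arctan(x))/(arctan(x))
This is a 0/0 indeterminate form.

Apply L'Hôpital's rule: differentiate numerator and denominator separately.
  f(x) = atan(x)   ⇒   f'(x) = 1/(x^2 + 1)
  g(x) = atan(x)   ⇒   g'(x) = 1/(x^2 + 1)
  lim(x→0) f'(x)/g'(x) = lim(x→0) (1/(x^2 + 1))/(1/(x^2 + 1))
  = 1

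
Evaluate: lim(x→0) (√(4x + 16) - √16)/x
This is a standard limit.

Factor or rationalize the expression:
  lim(x→0) (√(4x + 16) - √16)/x = 1/2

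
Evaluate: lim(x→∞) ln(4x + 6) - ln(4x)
This is an ∞-∞ indeterminate form.

Combine fractions or rationalize to convert ∞-∞ to 0/0 form:
  lim(x→∞) ln(4x + 6) - ln(4x) = 0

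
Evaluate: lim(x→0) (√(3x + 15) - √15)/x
This is a standard limit.

Factor or rationalize the expression:
  lim(x→0) (√(3x + 15) - √15)/x = sqrt(15)/10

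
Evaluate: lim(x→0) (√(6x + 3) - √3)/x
This is a standard limit.

Factor or rationalize the expression:
  lim(x→0) (√(6x + 3) - √3)/x = sqrt(3)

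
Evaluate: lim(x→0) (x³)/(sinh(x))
This is a 0/0 indeterminate form.

Apply L'Hôpital's rule: differentiate numerator and denominator separately.
  f(x) = x^3   ⇒   f'(x) = 3·x^2
  g(x) = sinh(x)   ⇒   g'(x) = cosh(x)
  lim(x→0) f'(x)/g'(x) = lim(x→0) (3·x^2)/(cosh(x))
  = 0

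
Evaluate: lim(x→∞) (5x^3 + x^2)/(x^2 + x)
This is an ∞/∞ indeterminate form.

Apply L'Hôpital's rule: differentiate numerator and denominator separately.
  f(x) = 5·x^3 + x^2   ⇒   f'(x) = 15·x^2 + 2·x
  g(x) = x^2 + x   ⇒   g'(x) = 2·x + 1
  lim(x→∞) f'(x)/g'(x) = lim(x→∞) (15·x^2 + 2·x)/(2·x + 1)
  = ∞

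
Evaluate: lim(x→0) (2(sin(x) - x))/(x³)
This is a 0/0 indeterminate form.

Apply L'Hôpital's rule: differentiate numerator and denominator separately.
  f(x) = -2·x + 2·sin(x)   ⇒   f'(x) = 2·cos(x) - 2
  g(x) = x^3   ⇒   g'(x) = 3·x^2
  lim(x→0) f'(x)/g'(x) = lim(x→0) (2·cos(x) - 2)/(3·x^2)
  = -1/3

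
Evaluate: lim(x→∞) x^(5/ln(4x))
This is an exponential indeterminate form.

For exponential indeterminate forms, take the natural log:
  Let L = lim(x→∞) x^(5/ln(4x))
  Then ln(L) = lim(x→∞) [exponent × ln(base)]
  Evaluate using L'Hôpital or standard limits, then exponentiate.
  L = e^(5)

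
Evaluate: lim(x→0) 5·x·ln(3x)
This is a 0·∞ indeterminate form.

Rewrite 0·∞ as a quotient (0/0 or ∞/∞ form), then apply L'Hôpital's rule:
  lim(x→0) 5·x·ln(3x) = 0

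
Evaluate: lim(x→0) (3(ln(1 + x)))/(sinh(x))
This is a 0/0 indeterminate form.

Apply L'Hôpital's rule: differentiate numerator and denominator separately.
  f(x) = 3·ln(x + 1)   ⇒   f'(x) = 3/(x + 1)
  g(x) = sinh(x)   ⇒   g'(x) = cosh(x)
  lim(x→0) f'(x)/g'(x) = lim(x→0) (3/(x + 1))/(cosh(x))
  = 3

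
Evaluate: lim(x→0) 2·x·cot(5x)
This is a 0·∞ indeterminate form.

Rewrite 0·∞ as a quotient (0/0 or ∞/∞ form), then apply L'Hôpital's rule:
  lim(x→0) 2·x·cot(5x) = 2/5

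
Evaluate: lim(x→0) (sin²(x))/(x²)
This is a 0/0 indeterminate form.

Apply L'Hôpital's rule: differentiate numerator and denominator separately.
  f(x) = sin(x)^2   ⇒   f'(x) = 2·sin(x)·cos(x)
  g(x) = x^2   ⇒   g'(x) = 2·x
  lim(x→0) f'(x)/g'(x) = lim(x→0) (2·sin(x)·cos(x))/(2·x)
  = 1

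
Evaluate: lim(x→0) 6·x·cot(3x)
This is a 0·∞ indeterminate form.

Rewrite 0·∞ as a quotient (0/0 or ∞/∞ form), then apply L'Hôpital's rule:
  lim(x→0) 6·x·cot(3x) = 2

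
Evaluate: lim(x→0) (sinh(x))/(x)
This is a 0/0 indeterminate form.

Apply L'Hôpital's rule: differentiate numerator and denominator separately.
  f(x) = sinh(x)   ⇒   f'(x) = cosh(x)
  g(x) = x   ⇒   g'(x) = 1
  lim(x→0) f'(x)/g'(x) = lim(x→0) (cosh(x))/(1)
  = 1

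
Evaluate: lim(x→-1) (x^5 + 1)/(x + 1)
This is a standard limit.

Factor or rationalize the expression:
  lim(x→-1) (x^5 + 1)/(x + 1) = 5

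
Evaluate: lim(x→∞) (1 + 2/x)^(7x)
This is an exponential indeterminate form.

For exponential indeterminate forms, take the natural log:
  Let L = lim(x→∞) (1 + 2/x)^(7x)
  Then ln(L) = lim(x→∞) [exponent × ln(base)]
  Evaluate using L'Hôpital or standard limits, then exponentiate.
  L = e^(14)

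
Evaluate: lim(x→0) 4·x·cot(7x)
This is a 0·∞ indeterminate form.

Rewrite 0·∞ as a quotient (0/0 or ∞/∞ form), then apply L'Hôpital's rule:
  lim(x→0) 4·x·cot(7x) = 4/7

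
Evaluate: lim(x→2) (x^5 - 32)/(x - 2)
This is a standard limit.

Factor or rationalize the expression:
  lim(x→2) (x^5 - 32)/(x - 2) = 80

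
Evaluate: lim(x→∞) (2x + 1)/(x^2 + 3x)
This is an ∞/∞ indeterminate form.

Apply L'Hôpital's rule: differentiate numerator and denominator separately.
  f(x) = 2·x + 1   ⇒   f'(x) = 2
  g(x) = x^2 + 3·x   ⇒   g'(x) = 2·x + 3
  lim(x→∞) f'(x)/g'(x) = lim(x→∞) (2)/(2·x + 3)
  = 0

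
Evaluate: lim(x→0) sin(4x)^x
This is an exponential indeterminate form.

For exponential indeterminate forms, take the natural log:
  Let L = lim(x→0) sin(4x)^x
  Then ln(L) = lim(x→0) [exponent × ln(base)]
  Evaluate using L'Hôpital or standard limits, then exponentiate.
  L = 1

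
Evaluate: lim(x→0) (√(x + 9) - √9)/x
This is a standard limit.

Factor or rationalize the expression:
  lim(x→0) (√(x + 9) - √9)/x = 1/6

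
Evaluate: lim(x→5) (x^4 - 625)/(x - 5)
This is a standard limit.

Factor or rationalize the expression:
  lim(x→5) (x^4 - 625)/(x - 5) = 500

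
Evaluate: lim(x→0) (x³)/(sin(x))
This is a 0/0 indeterminate form.

Apply L'Hôpital's rule: differentiate numerator and denominator separately.
  f(x) = x^3   ⇒   f'(x) = 3·x^2
  g(x) = sin(x)   ⇒   g'(x) = cos(x)
  lim(x→0) f'(x)/g'(x) = lim(x→0) (3·x^2)/(cos(x))
  = 0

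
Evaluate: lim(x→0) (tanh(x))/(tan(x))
This is a 0/0 indeterminate form.

Apply L'Hôpital's rule: differentiate numerator and denominator separately.
  f(x) = tanh(x)   ⇒   f'(x) = 1 - tanh(x)^2
  g(x) = tan(x)   ⇒   g'(x) = tan(x)^2 + 1
  lim(x→0) f'(x)/g'(x) = lim(x→0) (1 - tanh(x)^2)/(tan(x)^2 + 1)
  = 1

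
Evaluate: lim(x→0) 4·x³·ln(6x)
This is a 0·∞ indeterminate form.

Rewrite 0·∞ as a quotient (0/0 or ∞/∞ form), then apply L'Hôpital's rule:
  lim(x→0) 4·x³·ln(6x) = 0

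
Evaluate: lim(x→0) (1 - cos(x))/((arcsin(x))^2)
This is a 0/0 indeterminate form.

Apply L'Hôpital's rule: differentiate numerator and denominator separately.
  f(x) = 1 - cos(x)   ⇒   f'(x) = sin(x)
  g(x) = asin(x)^2   ⇒   g'(x) = 2·asin(x)/sqrt(1 - x^2)
  lim(x→0) f'(x)/g'(x) = lim(x→0) (sin(x))/(2·asin(x)/sqrt(1 - x^2))
  = 1/2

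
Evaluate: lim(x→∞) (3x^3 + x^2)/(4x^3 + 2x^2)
This is an ∞/∞ indeterminate form.

Apply L'Hôpital's rule: differentiate numerator and denominator separately.
  f(x) = 3·x^3 + x^2   ⇒   f'(x) = 9·x^2 + 2·x
  g(x) = 4·x^3 + 2·x^2   ⇒   g'(x) = 12·x^2 + 4·x
  lim(x→∞) f'(x)/g'(x) = lim(x→∞) (9·x^2 + 2·x)/(12·x^2 + 4·x)
  = 3/4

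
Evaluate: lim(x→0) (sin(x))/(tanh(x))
This is a 0/0 indeterminate form.

Apply L'Hôpital's rule: differentiate numerator and denominator separately.
  f(x) = sin(x)   ⇒   f'(x) = cos(x)
  g(x) = tanh(x)   ⇒   g'(x) = 1 - tanh(x)^2
  lim(x→0) f'(x)/g'(x) = lim(x→0) (cos(x))/(1 - tanh(x)^2)
  = 1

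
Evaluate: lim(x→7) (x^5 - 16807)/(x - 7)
This is a standard limit.

Factor or rationalize the expression:
  lim(x→7) (x^5 - 16807)/(x - 7) = 12005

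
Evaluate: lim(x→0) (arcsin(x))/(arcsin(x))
This is a 0/0 indeterminate form.

Apply L'Hôpital's rule: differentiate numerator and denominator separately.
  f(x) = asin(x)   ⇒   f'(x) = 1/sqrt(1 - x^2)
  g(x) = asin(x)   ⇒   g'(x) = 1/sqrt(1 - x^2)
  lim(x→0) f'(x)/g'(x) = lim(x→0) (1/sqrt(1 - x^2))/(1/sqrt(1 - x^2))
  = 1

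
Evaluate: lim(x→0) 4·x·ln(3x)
This is a 0·∞ indeterminate form.

Rewrite 0·∞ as a quotient (0/0 or ∞/∞ form), then apply L'Hôpital's rule:
  lim(x→0) 4·x·ln(3x) = 0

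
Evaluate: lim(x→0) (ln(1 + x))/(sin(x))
This is a 0/0 indeterminate form.

Apply L'Hôpital's rule: differentiate numerator and denominator separately.
  f(x) = ln(x + 1)   ⇒   f'(x) = 1/(x + 1)
  g(x) = sin(x)   ⇒   g'(x) = cos(x)
  lim(x→0) f'(x)/g'(x) = lim(x→0) (1/(x + 1))/(cos(x))
  = 1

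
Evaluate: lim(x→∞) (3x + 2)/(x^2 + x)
This is an ∞/∞ indeterminate form.

Apply L'Hôpital's rule: differentiate numerator and denominator separately.
  f(x) = 3·x + 2   ⇒   f'(x) = 3
  g(x) = x^2 + x   ⇒   g'(x) = 2·x + 1
  lim(x→∞) f'(x)/g'(x) = lim(x→∞) (3)/(2·x + 1)
  = 0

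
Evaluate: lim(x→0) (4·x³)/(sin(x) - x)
This is a 0/0 indeterminate form.

Apply L'Hôpital's rule: differentiate numerator and denominator separately.
  f(x) = 4·x^3   ⇒   f'(x) = 12·x^2
  g(x) = -x + sin(x)   ⇒   g'(x) = cos(x) - 1
  lim(x→0) f'(x)/g'(x) = lim(x→0) (12·x^2)/(cos(x) - 1)
  = -24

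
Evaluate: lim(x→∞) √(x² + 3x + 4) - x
This is an ∞-∞ indeterminate form.

Combine fractions or rationalize to convert ∞-∞ to 0/0 form:
  lim(x→∞) √(x² + 3x + 4) - x = 3/2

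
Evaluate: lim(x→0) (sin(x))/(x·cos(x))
This is a 0/0 indeterminate form.

Apply L'Hôpital's rule: differentiate numerator and denominator separately.
  f(x) = sin(x)   ⇒   f'(x) = cos(x)
  g(x) = x·cos(x)   ⇒   g'(x) = -x·sin(x) + cos(x)
  lim(x→0) f'(x)/g'(x) = lim(x→0) (cos(x))/(-x·sin(x) + cos(x))
  = 1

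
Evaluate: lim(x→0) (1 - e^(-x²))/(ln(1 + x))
This is a 0/0 indeterminate form.

Apply L'Hôpital's rule: differentiate numerator and denominator separately.
  f(x) = 1 - e^(-x^2)   ⇒   f'(x) = 2·x·e^(-x^2)
  g(x) = ln(x + 1)   ⇒   g'(x) = 1/(x + 1)
  lim(x→0) f'(x)/g'(x) = lim(x→0) (2·x·e^(-x^2))/(1/(x + 1))
  = 0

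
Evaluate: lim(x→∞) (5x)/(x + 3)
This is an ∞/∞ indeterminate form.

Apply L'Hôpital's rule: differentiate numerator and denominator separately.
  f(x) = 5·x   ⇒   f'(x) = 5
  g(x) = x + 3   ⇒   g'(x) = 1
  lim(x→∞) f'(x)/g'(x) = lim(x→∞) (5)/(1)
  = 5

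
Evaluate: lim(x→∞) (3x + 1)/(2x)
This is an ∞/∞ indeterminate form.

Apply L'Hôpital's rule: differentiate numerator and denominator separately.
  f(x) = 3·x + 1   ⇒   f'(x) = 3
  g(x) = 2·x   ⇒   g'(x) = 2
  lim(x→∞) f'(x)/g'(x) = lim(x→∞) (3)/(2)
  = 3/2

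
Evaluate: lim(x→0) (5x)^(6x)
This is an exponential indeterminate form.

For exponential indeterminate forms, take the natural log:
  Let L = lim(x→0) (5x)^(6x)
  Then ln(L) = lim(x→0) [exponent × ln(base)]
  Evaluate using L'Hôpital or standard limits, then exponentiate.
  L = 1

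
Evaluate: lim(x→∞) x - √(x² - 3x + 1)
This is an ∞-∞ indeterminate form.

Combine fractions or rationalize to convert ∞-∞ to 0/0 form:
  lim(x→∞) x - √(x² - 3x + 1) = 3/2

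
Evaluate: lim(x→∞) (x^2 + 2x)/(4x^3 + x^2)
This is an ∞/∞ indeterminate form.

Apply L'Hôpital's rule: differentiate numerator and denominator separately.
  f(x) = x^2 + 2·x   ⇒   f'(x) = 2·x + 2
  g(x) = 4·x^3 + x^2   ⇒   g'(x) = 12·x^2 + 2·x
  lim(x→∞) f'(x)/g'(x) = lim(x→∞) (2·x + 2)/(12·x^2 + 2·x)
  = 0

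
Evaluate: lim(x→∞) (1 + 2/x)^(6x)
This is an exponential indeterminate form.

For exponential indeterminate forms, take the natural log:
  Let L = lim(x→∞) (1 + 2/x)^(6x)
  Then ln(L) = lim(x→∞) [exponent × ln(base)]
  Evaluate using L'Hôpital or standard limits, then exponentiate.
  L = e^(12)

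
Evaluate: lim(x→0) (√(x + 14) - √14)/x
This is a standard limit.

Factor or rationalize the expression:
  lim(x→0) (√(x + 14) - √14)/x = sqrt(14)/28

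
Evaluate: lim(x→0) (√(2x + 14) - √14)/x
This is a standard limit.

Factor or rationalize the expression:
  lim(x→0) (√(2x + 14) - √14)/x = sqrt(14)/14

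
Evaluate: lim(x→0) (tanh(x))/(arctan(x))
This is a 0/0 indeterminate form.

Apply L'Hôpital's rule: differentiate numerator and denominator separately.
  f(x) = tanh(x)   ⇒   f'(x) = 1 - tanh(x)^2
  g(x) = atan(x)   ⇒   g'(x) = 1/(x^2 + 1)
  lim(x→0) f'(x)/g'(x) = lim(x→0) (1 - tanh(x)^2)/(1/(x^2 + 1))
  = 1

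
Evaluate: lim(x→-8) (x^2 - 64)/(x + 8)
This is a standard limit.

Factor or rationalize the expression:
  lim(x→-8) (x^2 - 64)/(x + 8) = -16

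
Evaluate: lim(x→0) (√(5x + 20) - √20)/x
This is a standard limit.

Factor or rationalize the expression:
  lim(x→0) (√(5x + 20) - √20)/x = sqrt(5)/4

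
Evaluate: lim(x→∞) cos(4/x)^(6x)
This is an exponential indeterminate form.

For exponential indeterminate forms, take the natural log:
  Let L = lim(x→∞) cos(4/x)^(6x)
  Then ln(L) = lim(x→∞) [exponent × ln(base)]
  Evaluate using L'Hôpital or standard limits, then exponentiate.
  L = 1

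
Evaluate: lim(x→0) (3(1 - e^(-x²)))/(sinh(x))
This is a 0/0 indeterminate form.

Apply L'Hôpital's rule: differentiate numerator and denominator separately.
  f(x) = 3 - 3·e^(-x^2)   ⇒   f'(x) = 6·x·e^(-x^2)
  g(x) = sinh(x)   ⇒   g'(x) = cosh(x)
  lim(x→0) f'(x)/g'(x) = lim(x→0) (6·x·e^(-x^2))/(cosh(x))
  = 0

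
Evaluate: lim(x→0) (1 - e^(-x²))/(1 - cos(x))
This is a 0/0 indeterminate form.

Apply L'Hôpital's rule: differentiate numerator and denominator separately.
  f(x) = 1 - e^(-x^2)   ⇒   f'(x) = 2·x·e^(-x^2)
  g(x) = 1 - cos(x)   ⇒   g'(x) = sin(x)
  lim(x→0) f'(x)/g'(x) = lim(x→0) (2·x·e^(-x^2))/(sin(x))
  = 2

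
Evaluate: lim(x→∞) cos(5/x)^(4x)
This is an exponential indeterminate form.

For exponential indeterminate forms, take the natural log:
  Let L = lim(x→∞) cos(5/x)^(4x)
  Then ln(L) = lim(x→∞) [exponent × ln(base)]
  Evaluate using L'Hôpital or standard limits, then exponentiate.
  L = 1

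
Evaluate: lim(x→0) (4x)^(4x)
This is an exponential indeterminate form.

For exponential indeterminate forms, take the natural log:
  Let L = lim(x→0) (4x)^(4x)
  Then ln(L) = lim(x→0) [exponent × ln(base)]
  Evaluate using L'Hôpital or standard limits, then exponentiate.
  L = 1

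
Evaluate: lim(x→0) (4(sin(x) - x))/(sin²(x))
This is a 0/0 indeterminate form.

Apply L'Hôpital's rule: differentiate numerator and denominator separately.
  f(x) = -4·x + 4·sin(x)   ⇒   f'(x) = 4·cos(x) - 4
  g(x) = sin(x)^2   ⇒   g'(x) = 2·sin(x)·cos(x)
  lim(x→0) f'(x)/g'(x) = lim(x→0) (4·cos(x) - 4)/(2·sin(x)·cos(x))
  = 0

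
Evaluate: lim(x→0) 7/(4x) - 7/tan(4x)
This is an ∞-∞ indeterminate form.

Combine fractions or rationalize to convert ∞-∞ to 0/0 form:
  lim(x→0) 7/(4x) - 7/tan(4x) = 0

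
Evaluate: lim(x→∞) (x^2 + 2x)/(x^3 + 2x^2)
This is an ∞/∞ indeterminate form.

Apply L'Hôpital's rule: differentiate numerator and denominator separately.
  f(x) = x^2 + 2·x   ⇒   f'(x) = 2·x + 2
  g(x) = x^3 + 2·x^2   ⇒   g'(x) = 3·x^2 + 4·x
  lim(x→∞) f'(x)/g'(x) = lim(x→∞) (2·x + 2)/(3·x^2 + 4·x)
  = 0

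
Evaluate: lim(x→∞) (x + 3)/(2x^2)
This is an ∞/∞ indeterminate form.

Apply L'Hôpital's rule: differentiate numerator and denominator separately.
  f(x) = x + 3   ⇒   f'(x) = 1
  g(x) = 2·x^2   ⇒   g'(x) = 4·x
  lim(x→∞) f'(x)/g'(x) = lim(x→∞) (1)/(4·x)
  = 0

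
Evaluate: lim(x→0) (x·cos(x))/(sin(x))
This is a 0/0 indeterminate form.

Apply L'Hôpital's rule: differentiate numerator and denominator separately.
  f(x) = x·cos(x)   ⇒   f'(x) = -x·sin(x) + cos(x)
  g(x) = sin(x)   ⇒   g'(x) = cos(x)
  lim(x→0) f'(x)/g'(x) = lim(x→0) (-x·sin(x) + cos(x))/(cos(x))
  = 1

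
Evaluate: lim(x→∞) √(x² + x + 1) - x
This is an ∞-∞ indeterminate form.

Combine fractions or rationalize to convert ∞-∞ to 0/0 form:
  lim(x→∞) √(x² + x + 1) - x = 1/2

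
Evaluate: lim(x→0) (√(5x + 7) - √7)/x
This is a standard limit.

Factor or rationalize the expression:
  lim(x→0) (√(5x + 7) - √7)/x = 5·sqrt(7)/14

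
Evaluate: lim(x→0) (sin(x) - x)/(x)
This is a 0/0 indeterminate form.

Apply L'Hôpital's rule: differentiate numerator and denominator separately.
  f(x) = -x + sin(x)   ⇒   f'(x) = cos(x) - 1
  g(x) = x   ⇒   g'(x) = 1
  lim(x→0) f'(x)/g'(x) = lim(x→0) (cos(x) - 1)/(1)
  = 0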